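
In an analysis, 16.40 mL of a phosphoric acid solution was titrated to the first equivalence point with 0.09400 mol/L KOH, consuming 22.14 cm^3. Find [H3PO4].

0.127 M

n(KOH) = 0.09400 x 0.02214 = 0.002081 mol.
At the first equivalence point, 1 mol OH^- react per mol H3PO4, so n(H3PO4) = 0.002081 / 1 = 0.002081 mol.
[H3PO4] = 0.002081 / 0.01640 L = 0.127 M.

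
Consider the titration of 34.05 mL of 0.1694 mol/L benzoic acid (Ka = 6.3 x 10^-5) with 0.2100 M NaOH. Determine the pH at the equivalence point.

n(C6H5COOH) = 0.1694 x 0.03405 = 0.005768 mol; V(NaOH) at equivalence = 0.005768/0.2100 = 0.02747 L.
At equivalence all the acid is converted to C6H5COO-; total volume = 0.03405 + 0.02747 = 0.06152 L, so [C6H5COO-] = 0.005768/0.06152 = 0.09376 M.
Kb = Kw/Ka = 1.0e-14 / 6.3 x 10^-5 = 1.59e-10.
[OH^-] = sqrt(Kb x [C6H5COO-]) = sqrt(1.59e-10 x 0.09376) = 3.86e-6 M.
pOH = 5.41, so pH = 14.00 - 5.41 = 8.59.

8.59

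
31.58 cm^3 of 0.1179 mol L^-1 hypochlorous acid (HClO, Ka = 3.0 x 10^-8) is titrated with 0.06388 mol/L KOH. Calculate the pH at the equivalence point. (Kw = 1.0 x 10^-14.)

n(HClO) = 0.1179 x 0.03158 = 0.003723 mol; V(KOH) at equivalence = 0.003723/0.06388 = 0.05829 L.
At equivalence all the acid is converted to ClO-; total volume = 0.03158 + 0.05829 = 0.08987 L, so [ClO-] = 0.003723/0.08987 = 0.04143 M.
Kb = Kw/Ka = 1.0e-14 / 3.0 x 10^-8 = 3.33e-7.
[OH^-] = sqrt(Kb x [ClO-]) = sqrt(3.33e-7 x 0.04143) = 0.000118 M.
pOH = 3.93, so pH = 14.00 - 3.93 = 10.07.

10.07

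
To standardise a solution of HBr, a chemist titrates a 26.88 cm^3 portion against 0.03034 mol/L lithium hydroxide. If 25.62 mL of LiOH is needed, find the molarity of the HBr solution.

0.0289 M

n(LiOH) delivered = 0.03034 x 0.02562 = 0.0007773 mol.
For a 1:1 reaction, n(HBr) = 0.0007773 mol.
[HBr] = 0.0007773 mol / 0.02688 L = 0.0289 M.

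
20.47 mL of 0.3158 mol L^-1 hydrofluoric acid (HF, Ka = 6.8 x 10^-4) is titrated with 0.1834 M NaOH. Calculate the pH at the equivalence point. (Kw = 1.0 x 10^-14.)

8.12

n(HF) = 0.3158 x 0.02047 = 0.006464 mol; V(NaOH) at equivalence = 0.006464/0.1834 = 0.03525 L.
At equivalence all the acid is converted to F-; total volume = 0.02047 + 0.03525 = 0.05572 L, so [F-] = 0.006464/0.05572 = 0.1160 M.
Kb = Kw/Ka = 1.0e-14 / 6.8 x 10^-4 = 1.47e-11.
[OH^-] = sqrt(Kb x [F-]) = sqrt(1.47e-11 x 0.1160) = 1.31e-6 M.
pOH = 5.88, so pH = 14.00 - 5.88 = 8.12.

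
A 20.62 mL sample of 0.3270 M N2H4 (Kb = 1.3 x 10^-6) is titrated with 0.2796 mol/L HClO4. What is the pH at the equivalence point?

n(N2H4) = 0.3270 x 0.02062 = 0.006743 mol; V(HClO4) at equivalence = 0.006743/0.2796 = 0.02412 L.
At equivalence the base is fully converted to N2H5+; total volume = 0.04474 L, so [N2H5+] = 0.006743/0.04474 = 0.1507 M.
Ka(N2H5+) = Kw/Kb = 1.0e-14 / 1.3 x 10^-6 = 7.69e-9.
[H^+] = sqrt(Ka x [N2H5+]) = sqrt(7.69e-9 x 0.1507) = 3.41e-5 M.
pH = -log(3.41e-5) = 4.47.

4.47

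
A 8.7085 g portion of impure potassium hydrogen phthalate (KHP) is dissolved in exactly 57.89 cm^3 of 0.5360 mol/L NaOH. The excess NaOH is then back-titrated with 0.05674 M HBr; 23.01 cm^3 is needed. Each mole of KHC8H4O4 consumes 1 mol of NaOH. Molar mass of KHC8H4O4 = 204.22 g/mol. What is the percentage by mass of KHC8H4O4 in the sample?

69.7%

Total n(NaOH) added = 0.5360 x 0.05789 = 0.03103 mol.
n(HBr) used = 0.05674 x 0.02301 = 0.001306 mol, which equals the excess n(NaOH).
So n(NaOH) consumed by the sample = 0.03103 - 0.001306 = 0.02972 mol.
n(KHC8H4O4) = 0.02972 / 1 = 0.02972 mol.
mass KHC8H4O4 = 0.02972 x 204.22 = 6.070 g, so %KHC8H4O4 = 6.070/8.7085 x 100 = 69.7%.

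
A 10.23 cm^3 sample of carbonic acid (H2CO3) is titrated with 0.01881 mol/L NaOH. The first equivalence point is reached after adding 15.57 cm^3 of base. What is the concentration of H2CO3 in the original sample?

0.0286 M

n(NaOH) = 0.01881 x 0.01557 = 0.0002929 mol.
At the first equivalence point, 1 mol OH^- react per mol H2CO3, so n(H2CO3) = 0.0002929 / 1 = 0.0002929 mol.
[H2CO3] = 0.0002929 / 0.01023 L = 0.0286 M.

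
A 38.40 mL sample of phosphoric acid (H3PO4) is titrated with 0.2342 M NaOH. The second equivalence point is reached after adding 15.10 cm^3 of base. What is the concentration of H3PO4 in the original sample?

0.0460 M

n(NaOH) = 0.2342 x 0.01510 = 0.003536 mol.
At the second equivalence point, 2 mol OH^- react per mol H3PO4, so n(H3PO4) = 0.003536 / 2 = 0.001768 mol.
[H3PO4] = 0.001768 / 0.03840 L = 0.0460 M.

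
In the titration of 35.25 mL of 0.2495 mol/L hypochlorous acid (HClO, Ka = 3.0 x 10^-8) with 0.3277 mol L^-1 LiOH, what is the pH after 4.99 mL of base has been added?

6.88

Initial n(HClO) = 0.2495 x 0.03525 = 0.008795 mol.
n(LiOH) added = 0.3277 x 0.004990 = 0.001635 mol, converting that many moles of HClO to ClO-.
Remaining n(HClO) = 0.007160 mol; n(ClO-) = 0.001635 mol.
By Henderson-Hasselbalch, pH = pKa + log([A^-]/[HA]) = 7.52 + log(0.001635/0.007160) = 7.52 + (-0.64) = 6.88.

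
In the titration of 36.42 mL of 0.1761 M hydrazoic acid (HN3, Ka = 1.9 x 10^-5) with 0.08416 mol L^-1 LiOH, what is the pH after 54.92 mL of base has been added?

Initial n(HN3) = 0.1761 x 0.03642 = 0.006414 mol.
n(LiOH) added = 0.08416 x 0.05492 = 0.004622 mol, converting that many moles of HN3 to N3-.
Remaining n(HN3) = 0.001791 mol; n(N3-) = 0.004622 mol.
By Henderson-Hasselbalch, pH = pKa + log([A^-]/[HA]) = 4.72 + log(0.004622/0.001791) = 4.72 + (+0.41) = 5.13.

5.13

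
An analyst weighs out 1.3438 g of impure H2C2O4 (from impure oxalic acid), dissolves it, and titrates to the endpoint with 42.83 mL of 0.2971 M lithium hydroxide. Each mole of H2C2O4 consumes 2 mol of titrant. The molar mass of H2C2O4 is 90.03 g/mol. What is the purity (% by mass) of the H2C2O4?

n(LiOH) = 0.2971 x 0.04283 = 0.01272 mol.
n(H2C2O4) = 0.01272 / 2 = 0.006362 mol.
mass of H2C2O4 = 0.006362 x 90.03 = 0.5728 g.
% purity = 0.5728 / 1.3438 x 100 = 42.6%.

42.6%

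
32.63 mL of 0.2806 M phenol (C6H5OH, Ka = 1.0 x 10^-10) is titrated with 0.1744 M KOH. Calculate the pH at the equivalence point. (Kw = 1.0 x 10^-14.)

11.52

n(C6H5OH) = 0.2806 x 0.03263 = 0.009156 mol; V(KOH) at equivalence = 0.009156/0.1744 = 0.05250 L.
At equivalence all the acid is converted to C6H5O-; total volume = 0.03263 + 0.05250 = 0.08513 L, so [C6H5O-] = 0.009156/0.08513 = 0.1076 M.
Kb = Kw/Ka = 1.0e-14 / 1.0 x 10^-10 = 0.000100.
[OH^-] = sqrt(Kb x [C6H5O-]) = sqrt(0.000100 x 0.1076) = 0.00328 M.
pOH = 2.48, so pH = 14.00 - 2.48 = 11.52.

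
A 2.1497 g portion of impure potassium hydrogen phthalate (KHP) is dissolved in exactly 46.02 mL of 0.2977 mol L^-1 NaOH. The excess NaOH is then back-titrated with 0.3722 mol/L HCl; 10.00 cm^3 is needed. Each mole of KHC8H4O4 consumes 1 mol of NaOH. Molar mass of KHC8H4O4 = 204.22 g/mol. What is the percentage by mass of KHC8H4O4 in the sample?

94.8%

Total n(NaOH) added = 0.2977 x 0.04602 = 0.01370 mol.
n(HCl) used = 0.3722 x 0.01000 = 0.003722 mol, which equals the excess n(NaOH).
So n(NaOH) consumed by the sample = 0.01370 - 0.003722 = 0.009978 mol.
n(KHC8H4O4) = 0.009978 / 1 = 0.009978 mol.
mass KHC8H4O4 = 0.009978 x 204.22 = 2.038 g, so %KHC8H4O4 = 2.038/2.1497 x 100 = 94.8%.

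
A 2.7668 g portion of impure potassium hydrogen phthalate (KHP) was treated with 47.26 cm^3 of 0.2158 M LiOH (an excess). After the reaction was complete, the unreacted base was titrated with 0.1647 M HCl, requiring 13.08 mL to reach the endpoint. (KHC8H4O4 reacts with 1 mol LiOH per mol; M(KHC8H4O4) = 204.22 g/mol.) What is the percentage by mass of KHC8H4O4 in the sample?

59.4%

Total n(LiOH) added = 0.2158 x 0.04726 = 0.01020 mol.
n(HCl) used = 0.1647 x 0.01308 = 0.002154 mol, which equals the excess n(LiOH).
So n(LiOH) consumed by the sample = 0.01020 - 0.002154 = 0.008044 mol.
n(KHC8H4O4) = 0.008044 / 1 = 0.008044 mol.
mass KHC8H4O4 = 0.008044 x 204.22 = 1.643 g, so %KHC8H4O4 = 1.643/2.7668 x 100 = 59.4%.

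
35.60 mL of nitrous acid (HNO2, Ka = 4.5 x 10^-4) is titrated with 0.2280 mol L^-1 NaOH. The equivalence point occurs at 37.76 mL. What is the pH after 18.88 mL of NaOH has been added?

18.88 mL is exactly half the equivalence volume (37.76/2), i.e. the half-equivalence point.
There, n(HA) = n(A^-), so pH = pKa = -log(4.5 x 10^-4) = 3.35.

3.35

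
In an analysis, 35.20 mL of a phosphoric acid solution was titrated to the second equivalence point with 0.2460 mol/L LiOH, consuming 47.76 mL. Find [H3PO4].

0.167 M

n(LiOH) = 0.2460 x 0.04776 = 0.01175 mol.
At the second equivalence point, 2 mol OH^- react per mol H3PO4, so n(H3PO4) = 0.01175 / 2 = 0.005874 mol.
[H3PO4] = 0.005874 / 0.03520 L = 0.167 M.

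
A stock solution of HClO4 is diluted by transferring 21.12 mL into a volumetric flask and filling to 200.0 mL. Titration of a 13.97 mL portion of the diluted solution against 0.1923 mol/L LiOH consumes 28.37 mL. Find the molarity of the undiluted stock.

n(LiOH) = 0.1923 x 0.02837 = 0.005456 mol.
n(HClO4) in the aliquot = 0.005456 mol.
[diluted HClO4] = 0.005456 / 0.01397 = 0.3905 M.
Dilution factor = 200.0/21.12 = 9.470, so [stock] = 0.3905 x 9.470 = 3.70 M.

3.70 M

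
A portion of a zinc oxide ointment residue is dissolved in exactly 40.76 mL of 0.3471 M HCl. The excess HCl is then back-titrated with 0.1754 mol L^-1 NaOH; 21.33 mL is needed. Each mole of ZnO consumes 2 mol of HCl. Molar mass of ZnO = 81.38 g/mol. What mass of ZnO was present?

Total n(HCl) added = 0.3471 x 0.04076 = 0.01415 mol.
n(NaOH) used = 0.1754 x 0.02133 = 0.003741 mol, which equals the excess n(HCl).
So n(HCl) consumed by the sample = 0.01415 - 0.003741 = 0.01041 mol.
n(ZnO) = 0.01041 / 2 = 0.005203 mol.
mass = 0.005203 mol x 81.38 g/mol = 0.423 g.

0.423 g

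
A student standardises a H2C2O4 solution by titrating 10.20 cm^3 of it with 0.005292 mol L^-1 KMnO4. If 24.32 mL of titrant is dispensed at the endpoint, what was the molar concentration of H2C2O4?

n(KMnO4) = 0.005292 x 0.02432 = 0.0001287 mol.
From the balanced equation, 2 mol KMnO4 reacts with 5 mol H2C2O4, so n(H2C2O4) = 0.0001287 x 5/2 = 0.0003218 mol.
[H2C2O4] = 0.0003218 / 0.01020 L = 0.0315 M.

0.0315 M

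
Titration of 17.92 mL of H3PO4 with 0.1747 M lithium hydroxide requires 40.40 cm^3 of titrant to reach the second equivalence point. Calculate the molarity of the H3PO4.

0.197 M

n(LiOH) = 0.1747 x 0.04040 = 0.007058 mol.
At the second equivalence point, 2 mol OH^- react per mol H3PO4, so n(H3PO4) = 0.007058 / 2 = 0.003529 mol.
[H3PO4] = 0.003529 / 0.01792 L = 0.197 M.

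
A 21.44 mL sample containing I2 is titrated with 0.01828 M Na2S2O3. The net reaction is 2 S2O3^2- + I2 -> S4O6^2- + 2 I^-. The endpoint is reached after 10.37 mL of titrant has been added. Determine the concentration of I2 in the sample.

0.00442 M

n(Na2S2O3) = 0.01828 x 0.01037 = 0.0001896 mol.
From the balanced equation, 2 mol Na2S2O3 reacts with 1 mol I2, so n(I2) = 0.0001896 x 1/2 = 9.478e-5 mol.
[I2] = 9.478e-5 / 0.02144 L = 0.00442 M.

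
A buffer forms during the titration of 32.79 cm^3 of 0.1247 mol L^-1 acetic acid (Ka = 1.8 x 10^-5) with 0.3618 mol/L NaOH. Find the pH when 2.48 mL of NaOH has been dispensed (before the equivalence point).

Initial n(CH3COOH) = 0.1247 x 0.03279 = 0.004089 mol.
n(NaOH) added = 0.3618 x 0.002480 = 0.0008973 mol, converting that many moles of CH3COOH to CH3COO-.
Remaining n(CH3COOH) = 0.003192 mol; n(CH3COO-) = 0.0008973 mol.
By Henderson-Hasselbalch, pH = pKa + log([A^-]/[HA]) = 4.74 + log(0.0008973/0.003192) = 4.74 + (-0.55) = 4.19.

4.19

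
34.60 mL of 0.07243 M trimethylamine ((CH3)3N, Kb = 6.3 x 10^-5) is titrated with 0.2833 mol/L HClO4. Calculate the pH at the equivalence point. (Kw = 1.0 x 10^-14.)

5.52

n((CH3)3N) = 0.07243 x 0.03460 = 0.002506 mol; V(HClO4) at equivalence = 0.002506/0.2833 = 0.008846 L.
At equivalence the base is fully converted to (CH3)3NH+; total volume = 0.04345 L, so [(CH3)3NH+] = 0.002506/0.04345 = 0.05768 M.
Ka((CH3)3NH+) = Kw/Kb = 1.0e-14 / 6.3 x 10^-5 = 1.59e-10.
[H^+] = sqrt(Ka x [(CH3)3NH+]) = sqrt(1.59e-10 x 0.05768) = 3.03e-6 M.
pH = -log(3.03e-6) = 5.52.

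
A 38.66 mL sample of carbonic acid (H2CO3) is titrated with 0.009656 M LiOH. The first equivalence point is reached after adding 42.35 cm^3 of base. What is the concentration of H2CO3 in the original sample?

n(LiOH) = 0.009656 x 0.04235 = 0.0004089 mol.
At the first equivalence point, 1 mol OH^- react per mol H2CO3, so n(H2CO3) = 0.0004089 / 1 = 0.0004089 mol.
[H2CO3] = 0.0004089 / 0.03866 L = 0.0106 M.

0.0106 M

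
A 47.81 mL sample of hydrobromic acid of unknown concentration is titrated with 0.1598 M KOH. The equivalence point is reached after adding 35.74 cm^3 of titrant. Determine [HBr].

n(KOH) delivered = 0.1598 x 0.03574 = 0.005711 mol.
For a 1:1 reaction, n(HBr) = 0.005711 mol.
[HBr] = 0.005711 mol / 0.04781 L = 0.119 M.

0.119 M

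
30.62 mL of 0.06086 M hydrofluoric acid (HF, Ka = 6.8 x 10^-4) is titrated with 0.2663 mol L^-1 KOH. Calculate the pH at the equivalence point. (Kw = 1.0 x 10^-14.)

n(HF) = 0.06086 x 0.03062 = 0.001864 mol; V(KOH) at equivalence = 0.001864/0.2663 = 0.006998 L.
At equivalence all the acid is converted to F-; total volume = 0.03062 + 0.006998 = 0.03762 L, so [F-] = 0.001864/0.03762 = 0.04954 M.
Kb = Kw/Ka = 1.0e-14 / 6.8 x 10^-4 = 1.47e-11.
[OH^-] = sqrt(Kb x [F-]) = sqrt(1.47e-11 x 0.04954) = 8.54e-7 M.
pOH = 6.07, so pH = 14.00 - 6.07 = 7.93.

7.93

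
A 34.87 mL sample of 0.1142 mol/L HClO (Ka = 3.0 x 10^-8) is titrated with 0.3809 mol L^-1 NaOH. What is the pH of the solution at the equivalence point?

10.23

n(HClO) = 0.1142 x 0.03487 = 0.003982 mol; V(NaOH) at equivalence = 0.003982/0.3809 = 0.01045 L.
At equivalence all the acid is converted to ClO-; total volume = 0.03487 + 0.01045 = 0.04532 L, so [ClO-] = 0.003982/0.04532 = 0.08786 M.
Kb = Kw/Ka = 1.0e-14 / 3.0 x 10^-8 = 3.33e-7.
[OH^-] = sqrt(Kb x [ClO-]) = sqrt(3.33e-7 x 0.08786) = 0.000171 M.
pOH = 3.77, so pH = 14.00 - 3.77 = 10.23.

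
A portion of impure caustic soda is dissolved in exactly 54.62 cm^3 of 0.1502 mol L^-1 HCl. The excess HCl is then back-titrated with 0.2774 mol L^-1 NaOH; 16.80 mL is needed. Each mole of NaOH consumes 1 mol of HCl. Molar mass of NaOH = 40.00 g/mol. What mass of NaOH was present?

0.142 g

Total n(HCl) added = 0.1502 x 0.05462 = 0.008204 mol.
n(NaOH) used = 0.2774 x 0.01680 = 0.004660 mol, which equals the excess n(HCl).
So n(HCl) consumed by the sample = 0.008204 - 0.004660 = 0.003544 mol.
n(NaOH) = 0.003544 / 1 = 0.003544 mol.
mass = 0.003544 mol x 40.00 g/mol = 0.142 g.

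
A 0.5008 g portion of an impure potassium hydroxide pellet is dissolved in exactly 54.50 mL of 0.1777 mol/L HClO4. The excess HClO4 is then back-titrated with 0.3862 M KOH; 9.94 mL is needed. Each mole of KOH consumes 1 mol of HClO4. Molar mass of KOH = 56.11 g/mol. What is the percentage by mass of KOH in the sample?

65.5%

Total n(HClO4) added = 0.1777 x 0.05450 = 0.009685 mol.
n(KOH) used = 0.3862 x 0.009940 = 0.003839 mol, which equals the excess n(HClO4).
So n(HClO4) consumed by the sample = 0.009685 - 0.003839 = 0.005846 mol.
n(KOH) = 0.005846 / 1 = 0.005846 mol.
mass KOH = 0.005846 x 56.11 = 0.3280 g, so %KOH = 0.3280/0.5008 x 100 = 65.5%.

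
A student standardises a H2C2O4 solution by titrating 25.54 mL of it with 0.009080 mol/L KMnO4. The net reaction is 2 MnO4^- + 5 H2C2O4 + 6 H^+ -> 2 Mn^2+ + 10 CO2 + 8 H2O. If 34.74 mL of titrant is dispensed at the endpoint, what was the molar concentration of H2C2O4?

n(KMnO4) = 0.009080 x 0.03474 = 0.0003154 mol.
From the balanced equation, 2 mol KMnO4 reacts with 5 mol H2C2O4, so n(H2C2O4) = 0.0003154 x 5/2 = 0.0007886 mol.
[H2C2O4] = 0.0007886 / 0.02554 L = 0.0309 M.

0.0309 M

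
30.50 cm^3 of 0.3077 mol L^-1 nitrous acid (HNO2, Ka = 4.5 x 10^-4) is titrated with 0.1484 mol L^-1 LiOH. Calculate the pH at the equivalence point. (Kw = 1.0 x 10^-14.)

8.17

n(HNO2) = 0.3077 x 0.03050 = 0.009385 mol; V(LiOH) at equivalence = 0.009385/0.1484 = 0.06324 L.
At equivalence all the acid is converted to NO2-; total volume = 0.03050 + 0.06324 = 0.09374 L, so [NO2-] = 0.009385/0.09374 = 0.1001 M.
Kb = Kw/Ka = 1.0e-14 / 4.5 x 10^-4 = 2.22e-11.
[OH^-] = sqrt(Kb x [NO2-]) = sqrt(2.22e-11 x 0.1001) = 1.49e-6 M.
pOH = 5.83, so pH = 14.00 - 5.83 = 8.17.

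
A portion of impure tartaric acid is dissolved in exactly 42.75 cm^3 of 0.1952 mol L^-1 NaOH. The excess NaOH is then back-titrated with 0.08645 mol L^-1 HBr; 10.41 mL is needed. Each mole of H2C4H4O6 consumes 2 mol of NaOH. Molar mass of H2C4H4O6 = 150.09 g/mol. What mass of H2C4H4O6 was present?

Total n(NaOH) added = 0.1952 x 0.04275 = 0.008345 mol.
n(HBr) used = 0.08645 x 0.01041 = 0.0008999 mol, which equals the excess n(NaOH).
So n(NaOH) consumed by the sample = 0.008345 - 0.0008999 = 0.007445 mol.
n(H2C4H4O6) = 0.007445 / 2 = 0.003722 mol.
mass = 0.003722 mol x 150.09 g/mol = 0.559 g.

0.559 g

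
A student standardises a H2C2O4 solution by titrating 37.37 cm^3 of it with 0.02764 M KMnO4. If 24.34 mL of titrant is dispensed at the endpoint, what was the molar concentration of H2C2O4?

0.0450 M

n(KMnO4) = 0.02764 x 0.02434 = 0.0006728 mol.
From the balanced equation, 2 mol KMnO4 reacts with 5 mol H2C2O4, so n(H2C2O4) = 0.0006728 x 5/2 = 0.001682 mol.
[H2C2O4] = 0.001682 / 0.03737 L = 0.0450 M.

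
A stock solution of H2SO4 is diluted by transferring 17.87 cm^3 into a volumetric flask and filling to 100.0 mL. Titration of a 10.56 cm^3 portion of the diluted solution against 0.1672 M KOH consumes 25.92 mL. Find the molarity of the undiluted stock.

1.15 M

n(KOH) = 0.1672 x 0.02592 = 0.004334 mol.
n(H2SO4) in the aliquot = 0.004334 x 1/2 = 0.002167 mol.
[diluted H2SO4] = 0.002167 / 0.01056 = 0.2052 M.
Dilution factor = 100.0/17.87 = 5.596, so [stock] = 0.2052 x 5.596 = 1.15 M.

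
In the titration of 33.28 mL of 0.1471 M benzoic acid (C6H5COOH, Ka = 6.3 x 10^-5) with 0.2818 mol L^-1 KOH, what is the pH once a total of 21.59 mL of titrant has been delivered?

n(acid) = 0.1471 x 0.03328 = 0.004895 mol; n(KOH) added = 0.2818 x 0.02159 = 0.006084 mol.
Base is in excess by 0.006084 - 0.004895 = 0.001189 mol in a total volume of 0.05487 L.
[OH^-] = 0.001189/0.05487 = 0.02166 M, so pOH = 1.66 and pH = 14.00 - 1.66 = 12.34.

12.34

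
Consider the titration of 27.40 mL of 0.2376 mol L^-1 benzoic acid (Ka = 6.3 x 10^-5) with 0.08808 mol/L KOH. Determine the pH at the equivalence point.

n(C6H5COOH) = 0.2376 x 0.02740 = 0.006510 mol; V(KOH) at equivalence = 0.006510/0.08808 = 0.07391 L.
At equivalence all the acid is converted to C6H5COO-; total volume = 0.02740 + 0.07391 = 0.1013 L, so [C6H5COO-] = 0.006510/0.1013 = 0.06426 M.
Kb = Kw/Ka = 1.0e-14 / 6.3 x 10^-5 = 1.59e-10.
[OH^-] = sqrt(Kb x [C6H5COO-]) = sqrt(1.59e-10 x 0.06426) = 3.19e-6 M.
pOH = 5.50, so pH = 14.00 - 5.50 = 8.50.

8.50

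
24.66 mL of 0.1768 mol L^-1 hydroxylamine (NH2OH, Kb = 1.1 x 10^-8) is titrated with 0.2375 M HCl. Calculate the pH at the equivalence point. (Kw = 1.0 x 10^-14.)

3.52

n(NH2OH) = 0.1768 x 0.02466 = 0.004360 mol; V(HCl) at equivalence = 0.004360/0.2375 = 0.01836 L.
At equivalence the base is fully converted to NH3OH+; total volume = 0.04302 L, so [NH3OH+] = 0.004360/0.04302 = 0.1014 M.
Ka(NH3OH+) = Kw/Kb = 1.0e-14 / 1.1 x 10^-8 = 9.09e-7.
[H^+] = sqrt(Ka x [NH3OH+]) = sqrt(9.09e-7 x 0.1014) = 0.000304 M.
pH = -log(0.000304) = 3.52.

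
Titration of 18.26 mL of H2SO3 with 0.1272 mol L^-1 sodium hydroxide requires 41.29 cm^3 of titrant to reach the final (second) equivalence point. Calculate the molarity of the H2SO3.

0.144 M

n(NaOH) = 0.1272 x 0.04129 = 0.005252 mol.
At the final (second) equivalence point, 2 mol OH^- react per mol H2SO3, so n(H2SO3) = 0.005252 / 2 = 0.002626 mol.
[H2SO3] = 0.002626 / 0.01826 L = 0.144 M.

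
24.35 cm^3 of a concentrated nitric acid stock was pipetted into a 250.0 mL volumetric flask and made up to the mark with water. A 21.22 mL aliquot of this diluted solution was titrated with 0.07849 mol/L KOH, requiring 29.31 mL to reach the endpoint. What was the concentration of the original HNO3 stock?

1.11 M

n(KOH) = 0.07849 x 0.02931 = 0.002301 mol.
n(HNO3) in the aliquot = 0.002301 mol.
[diluted HNO3] = 0.002301 / 0.02122 = 0.1084 M.
Dilution factor = 250.0/24.35 = 10.27, so [stock] = 0.1084 x 10.27 = 1.11 M.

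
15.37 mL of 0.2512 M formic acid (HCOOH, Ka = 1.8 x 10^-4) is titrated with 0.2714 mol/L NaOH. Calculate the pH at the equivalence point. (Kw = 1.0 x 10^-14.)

8.43

n(HCOOH) = 0.2512 x 0.01537 = 0.003861 mol; V(NaOH) at equivalence = 0.003861/0.2714 = 0.01423 L.
At equivalence all the acid is converted to HCOO-; total volume = 0.01537 + 0.01423 = 0.02960 L, so [HCOO-] = 0.003861/0.02960 = 0.1305 M.
Kb = Kw/Ka = 1.0e-14 / 1.8 x 10^-4 = 5.56e-11.
[OH^-] = sqrt(Kb x [HCOO-]) = sqrt(5.56e-11 x 0.1305) = 2.69e-6 M.
pOH = 5.57, so pH = 14.00 - 5.57 = 8.43.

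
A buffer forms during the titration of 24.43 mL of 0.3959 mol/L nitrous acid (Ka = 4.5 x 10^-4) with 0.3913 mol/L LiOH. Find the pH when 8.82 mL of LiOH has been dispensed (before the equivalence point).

3.09

Initial n(HNO2) = 0.3959 x 0.02443 = 0.009672 mol.
n(LiOH) added = 0.3913 x 0.008820 = 0.003451 mol, converting that many moles of HNO2 to NO2-.
Remaining n(HNO2) = 0.006221 mol; n(NO2-) = 0.003451 mol.
By Henderson-Hasselbalch, pH = pKa + log([A^-]/[HA]) = 3.35 + log(0.003451/0.006221) = 3.35 + (-0.26) = 3.09.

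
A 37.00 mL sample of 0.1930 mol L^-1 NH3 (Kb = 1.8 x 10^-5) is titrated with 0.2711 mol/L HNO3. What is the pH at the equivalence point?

5.10

n(NH3) = 0.1930 x 0.03700 = 0.007141 mol; V(HNO3) at equivalence = 0.007141/0.2711 = 0.02634 L.
At equivalence the base is fully converted to NH4+; total volume = 0.06334 L, so [NH4+] = 0.007141/0.06334 = 0.1127 M.
Ka(NH4+) = Kw/Kb = 1.0e-14 / 1.8 x 10^-5 = 5.56e-10.
[H^+] = sqrt(Ka x [NH4+]) = sqrt(5.56e-10 x 0.1127) = 7.91e-6 M.
pH = -log(7.91e-6) = 5.10.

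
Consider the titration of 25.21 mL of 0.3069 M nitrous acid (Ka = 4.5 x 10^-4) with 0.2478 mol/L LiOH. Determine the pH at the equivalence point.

n(HNO2) = 0.3069 x 0.02521 = 0.007737 mol; V(LiOH) at equivalence = 0.007737/0.2478 = 0.03122 L.
At equivalence all the acid is converted to NO2-; total volume = 0.02521 + 0.03122 = 0.05643 L, so [NO2-] = 0.007737/0.05643 = 0.1371 M.
Kb = Kw/Ka = 1.0e-14 / 4.5 x 10^-4 = 2.22e-11.
[OH^-] = sqrt(Kb x [NO2-]) = sqrt(2.22e-11 x 0.1371) = 1.75e-6 M.
pOH = 5.76, so pH = 14.00 - 5.76 = 8.24.

8.24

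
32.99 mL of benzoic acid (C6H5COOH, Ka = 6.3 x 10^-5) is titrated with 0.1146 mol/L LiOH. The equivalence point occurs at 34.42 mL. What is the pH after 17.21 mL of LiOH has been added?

4.20

17.21 mL is exactly half the equivalence volume (34.42/2), i.e. the half-equivalence point.
There, n(HA) = n(A^-), so pH = pKa = -log(6.3 x 10^-5) = 4.20.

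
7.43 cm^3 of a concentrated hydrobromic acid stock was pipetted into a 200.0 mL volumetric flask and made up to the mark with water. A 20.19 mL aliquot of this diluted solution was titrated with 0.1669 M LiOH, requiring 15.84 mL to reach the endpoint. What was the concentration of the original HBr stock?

n(LiOH) = 0.1669 x 0.01584 = 0.002644 mol.
n(HBr) in the aliquot = 0.002644 mol.
[diluted HBr] = 0.002644 / 0.02019 = 0.1309 M.
Dilution factor = 200.0/7.430 = 26.92, so [stock] = 0.1309 x 26.92 = 3.52 M.

3.52 M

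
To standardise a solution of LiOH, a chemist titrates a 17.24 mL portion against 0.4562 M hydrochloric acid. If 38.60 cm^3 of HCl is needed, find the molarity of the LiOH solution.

n(HCl) delivered = 0.4562 x 0.03860 = 0.01761 mol.
For a 1:1 reaction, n(LiOH) = 0.01761 mol.
[LiOH] = 0.01761 mol / 0.01724 L = 1.02 M.

1.02 M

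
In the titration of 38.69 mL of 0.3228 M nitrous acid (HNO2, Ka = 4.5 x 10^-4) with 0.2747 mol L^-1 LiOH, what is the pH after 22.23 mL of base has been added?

3.33

Initial n(HNO2) = 0.3228 x 0.03869 = 0.01249 mol.
n(LiOH) added = 0.2747 x 0.02223 = 0.006107 mol, converting that many moles of HNO2 to NO2-.
Remaining n(HNO2) = 0.006383 mol; n(NO2-) = 0.006107 mol.
By Henderson-Hasselbalch, pH = pKa + log([A^-]/[HA]) = 3.35 + log(0.006107/0.006383) = 3.35 + (-0.02) = 3.33.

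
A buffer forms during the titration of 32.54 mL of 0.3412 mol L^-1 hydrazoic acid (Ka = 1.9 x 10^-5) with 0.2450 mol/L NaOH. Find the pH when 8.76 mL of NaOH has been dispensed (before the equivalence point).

4.10

Initial n(HN3) = 0.3412 x 0.03254 = 0.01110 mol.
n(NaOH) added = 0.2450 x 0.008760 = 0.002146 mol, converting that many moles of HN3 to N3-.
Remaining n(HN3) = 0.008956 mol; n(N3-) = 0.002146 mol.
By Henderson-Hasselbalch, pH = pKa + log([A^-]/[HA]) = 4.72 + log(0.002146/0.008956) = 4.72 + (-0.62) = 4.10.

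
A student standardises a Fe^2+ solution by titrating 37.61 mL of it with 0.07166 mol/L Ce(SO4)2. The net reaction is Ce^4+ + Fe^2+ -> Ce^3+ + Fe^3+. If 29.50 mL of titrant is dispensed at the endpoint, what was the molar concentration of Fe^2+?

0.0562 M

n(Ce(SO4)2) = 0.07166 x 0.02950 = 0.002114 mol.
From the balanced equation, 1 mol Ce(SO4)2 reacts with 1 mol Fe^2+, so n(Fe^2+) = 0.002114 x 1/1 = 0.002114 mol.
[Fe^2+] = 0.002114 / 0.03761 L = 0.0562 M.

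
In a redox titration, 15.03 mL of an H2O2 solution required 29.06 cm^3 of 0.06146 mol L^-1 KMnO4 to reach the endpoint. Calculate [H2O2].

0.297 M

n(KMnO4) = 0.06146 x 0.02906 = 0.001786 mol.
From the balanced equation, 2 mol KMnO4 reacts with 5 mol H2O2, so n(H2O2) = 0.001786 x 5/2 = 0.004465 mol.
[H2O2] = 0.004465 / 0.01503 L = 0.297 M.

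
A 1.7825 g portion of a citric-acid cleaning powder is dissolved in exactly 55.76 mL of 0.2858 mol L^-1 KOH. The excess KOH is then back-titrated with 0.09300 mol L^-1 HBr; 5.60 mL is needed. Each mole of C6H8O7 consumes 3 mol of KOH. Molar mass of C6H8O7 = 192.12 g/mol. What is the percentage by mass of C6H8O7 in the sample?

55.4%

Total n(KOH) added = 0.2858 x 0.05576 = 0.01594 mol.
n(HBr) used = 0.09300 x 0.005600 = 0.0005208 mol, which equals the excess n(KOH).
So n(KOH) consumed by the sample = 0.01594 - 0.0005208 = 0.01542 mol.
n(C6H8O7) = 0.01542 / 3 = 0.005138 mol.
mass C6H8O7 = 0.005138 x 192.12 = 0.9872 g, so %C6H8O7 = 0.9872/1.7825 x 100 = 55.4%.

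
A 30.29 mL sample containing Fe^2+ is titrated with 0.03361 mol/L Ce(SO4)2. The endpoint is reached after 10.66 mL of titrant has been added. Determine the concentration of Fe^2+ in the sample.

0.0118 M

n(Ce(SO4)2) = 0.03361 x 0.01066 = 0.0003583 mol.
From the balanced equation, 1 mol Ce(SO4)2 reacts with 1 mol Fe^2+, so n(Fe^2+) = 0.0003583 x 1/1 = 0.0003583 mol.
[Fe^2+] = 0.0003583 / 0.03029 L = 0.0118 M.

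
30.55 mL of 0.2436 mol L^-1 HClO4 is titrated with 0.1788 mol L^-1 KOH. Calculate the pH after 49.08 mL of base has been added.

n(acid) = 0.2436 x 0.03055 = 0.007442 mol; n(KOH) added = 0.1788 x 0.04908 = 0.008776 mol.
Base is in excess by 0.008776 - 0.007442 = 0.001334 mol in a total volume of 0.07963 L.
[OH^-] = 0.001334/0.07963 = 0.01675 M, so pOH = 1.78 and pH = 14.00 - 1.78 = 12.22.

12.22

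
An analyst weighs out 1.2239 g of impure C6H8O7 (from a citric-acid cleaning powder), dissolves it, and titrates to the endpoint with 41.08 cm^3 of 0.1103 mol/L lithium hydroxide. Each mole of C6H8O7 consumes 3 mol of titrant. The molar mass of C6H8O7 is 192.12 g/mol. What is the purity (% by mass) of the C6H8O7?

n(LiOH) = 0.1103 x 0.04108 = 0.004531 mol.
n(C6H8O7) = 0.004531 / 3 = 0.001510 mol.
mass of C6H8O7 = 0.001510 x 192.12 = 0.2902 g.
% purity = 0.2902 / 1.2239 x 100 = 23.7%.

23.7%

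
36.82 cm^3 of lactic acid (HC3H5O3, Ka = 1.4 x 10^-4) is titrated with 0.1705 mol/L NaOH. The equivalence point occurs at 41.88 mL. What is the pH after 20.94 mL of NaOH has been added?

3.85

20.94 mL is exactly half the equivalence volume (41.88/2), i.e. the half-equivalence point.
There, n(HA) = n(A^-), so pH = pKa = -log(1.4 x 10^-4) = 3.85.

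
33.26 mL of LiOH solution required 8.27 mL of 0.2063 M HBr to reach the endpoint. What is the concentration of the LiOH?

0.0513 M

n(HBr) delivered = 0.2063 x 0.008270 = 0.001706 mol.
For a 1:1 reaction, n(LiOH) = 0.001706 mol.
[LiOH] = 0.001706 mol / 0.03326 L = 0.0513 M.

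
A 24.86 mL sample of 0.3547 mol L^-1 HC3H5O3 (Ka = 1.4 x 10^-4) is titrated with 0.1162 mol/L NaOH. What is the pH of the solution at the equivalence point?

8.40

n(HC3H5O3) = 0.3547 x 0.02486 = 0.008818 mol; V(NaOH) at equivalence = 0.008818/0.1162 = 0.07589 L.
At equivalence all the acid is converted to C3H5O3-; total volume = 0.02486 + 0.07589 = 0.1007 L, so [C3H5O3-] = 0.008818/0.1007 = 0.08753 M.
Kb = Kw/Ka = 1.0e-14 / 1.4 x 10^-4 = 7.14e-11.
[OH^-] = sqrt(Kb x [C3H5O3-]) = sqrt(7.14e-11 x 0.08753) = 2.50e-6 M.
pOH = 5.60, so pH = 14.00 - 5.60 = 8.40.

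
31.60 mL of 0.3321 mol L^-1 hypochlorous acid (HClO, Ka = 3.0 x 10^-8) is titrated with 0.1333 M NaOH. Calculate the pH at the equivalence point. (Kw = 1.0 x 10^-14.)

n(HClO) = 0.3321 x 0.03160 = 0.01049 mol; V(NaOH) at equivalence = 0.01049/0.1333 = 0.07873 L.
At equivalence all the acid is converted to ClO-; total volume = 0.03160 + 0.07873 = 0.1103 L, so [ClO-] = 0.01049/0.1103 = 0.09512 M.
Kb = Kw/Ka = 1.0e-14 / 3.0 x 10^-8 = 3.33e-7.
[OH^-] = sqrt(Kb x [ClO-]) = sqrt(3.33e-7 x 0.09512) = 0.000178 M.
pOH = 3.75, so pH = 14.00 - 3.75 = 10.25.

10.25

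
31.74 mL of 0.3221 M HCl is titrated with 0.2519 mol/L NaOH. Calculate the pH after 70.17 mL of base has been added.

n(acid) = 0.3221 x 0.03174 = 0.01022 mol; n(NaOH) added = 0.2519 x 0.07017 = 0.01768 mol.
Base is in excess by 0.01768 - 0.01022 = 0.007452 mol in a total volume of 0.1019 L.
[OH^-] = 0.007452/0.1019 = 0.07313 M, so pOH = 1.14 and pH = 14.00 - 1.14 = 12.86.

12.86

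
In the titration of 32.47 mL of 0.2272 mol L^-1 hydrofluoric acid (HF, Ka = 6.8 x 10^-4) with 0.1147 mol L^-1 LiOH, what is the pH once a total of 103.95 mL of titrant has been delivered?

n(acid) = 0.2272 x 0.03247 = 0.007377 mol; n(LiOH) added = 0.1147 x 0.1040 = 0.01192 mol.
Base is in excess by 0.01192 - 0.007377 = 0.004546 mol in a total volume of 0.1364 L.
[OH^-] = 0.004546/0.1364 = 0.03332 M, so pOH = 1.48 and pH = 14.00 - 1.48 = 12.52.

12.52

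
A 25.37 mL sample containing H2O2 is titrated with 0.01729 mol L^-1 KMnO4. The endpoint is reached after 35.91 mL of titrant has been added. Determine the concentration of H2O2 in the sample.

0.0612 M

n(KMnO4) = 0.01729 x 0.03591 = 0.0006209 mol.
From the balanced equation, 2 mol KMnO4 reacts with 5 mol H2O2, so n(H2O2) = 0.0006209 x 5/2 = 0.001552 mol.
[H2O2] = 0.001552 / 0.02537 L = 0.0612 M.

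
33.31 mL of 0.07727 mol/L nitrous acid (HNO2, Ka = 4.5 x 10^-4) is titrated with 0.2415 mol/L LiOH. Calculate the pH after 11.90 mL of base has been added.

n(acid) = 0.07727 x 0.03331 = 0.002574 mol; n(LiOH) added = 0.2415 x 0.01190 = 0.002874 mol.
Base is in excess by 0.002874 - 0.002574 = 0.0003000 mol in a total volume of 0.04521 L.
[OH^-] = 0.0003000/0.04521 = 0.006635 M, so pOH = 2.18 and pH = 14.00 - 2.18 = 11.82.

11.82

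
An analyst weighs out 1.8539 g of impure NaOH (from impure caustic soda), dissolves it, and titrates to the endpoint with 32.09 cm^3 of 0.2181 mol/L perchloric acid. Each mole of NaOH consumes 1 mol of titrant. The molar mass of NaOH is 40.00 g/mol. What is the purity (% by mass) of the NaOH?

15.1%

n(HClO4) = 0.2181 x 0.03209 = 0.006999 mol.
n(NaOH) = 0.006999 / 1 = 0.006999 mol.
mass of NaOH = 0.006999 x 40.00 = 0.2800 g.
% purity = 0.2800 / 1.8539 x 100 = 15.1%.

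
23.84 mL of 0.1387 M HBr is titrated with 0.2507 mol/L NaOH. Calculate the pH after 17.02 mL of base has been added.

n(acid) = 0.1387 x 0.02384 = 0.003307 mol; n(NaOH) added = 0.2507 x 0.01702 = 0.004267 mol.
Base is in excess by 0.004267 - 0.003307 = 0.0009603 mol in a total volume of 0.04086 L.
[OH^-] = 0.0009603/0.04086 = 0.02350 M, so pOH = 1.63 and pH = 14.00 - 1.63 = 12.37.

12.37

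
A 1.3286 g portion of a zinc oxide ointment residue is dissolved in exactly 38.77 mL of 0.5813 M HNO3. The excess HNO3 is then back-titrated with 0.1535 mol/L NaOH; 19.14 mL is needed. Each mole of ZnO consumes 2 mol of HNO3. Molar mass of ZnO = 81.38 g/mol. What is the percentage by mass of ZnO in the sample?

60.0%

Total n(HNO3) added = 0.5813 x 0.03877 = 0.02254 mol.
n(NaOH) used = 0.1535 x 0.01914 = 0.002938 mol, which equals the excess n(HNO3).
So n(HNO3) consumed by the sample = 0.02254 - 0.002938 = 0.01960 mol.
n(ZnO) = 0.01960 / 2 = 0.009800 mol.
mass ZnO = 0.009800 x 81.38 = 0.7975 g, so %ZnO = 0.7975/1.3286 x 100 = 60.0%.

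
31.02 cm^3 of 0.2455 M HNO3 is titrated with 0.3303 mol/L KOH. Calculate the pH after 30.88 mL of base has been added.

12.62

n(acid) = 0.2455 x 0.03102 = 0.007615 mol; n(KOH) added = 0.3303 x 0.03088 = 0.01020 mol.
Base is in excess by 0.01020 - 0.007615 = 0.002584 mol in a total volume of 0.06190 L.
[OH^-] = 0.002584/0.06190 = 0.04175 M, so pOH = 1.38 and pH = 14.00 - 1.38 = 12.62.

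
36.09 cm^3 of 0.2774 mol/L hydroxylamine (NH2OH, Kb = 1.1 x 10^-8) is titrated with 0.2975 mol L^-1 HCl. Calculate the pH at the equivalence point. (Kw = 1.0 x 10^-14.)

3.44

n(NH2OH) = 0.2774 x 0.03609 = 0.01001 mol; V(HCl) at equivalence = 0.01001/0.2975 = 0.03365 L.
At equivalence the base is fully converted to NH3OH+; total volume = 0.06974 L, so [NH3OH+] = 0.01001/0.06974 = 0.1435 M.
Ka(NH3OH+) = Kw/Kb = 1.0e-14 / 1.1 x 10^-8 = 9.09e-7.
[H^+] = sqrt(Ka x [NH3OH+]) = sqrt(9.09e-7 x 0.1435) = 0.000361 M.
pH = -log(0.000361) = 3.44.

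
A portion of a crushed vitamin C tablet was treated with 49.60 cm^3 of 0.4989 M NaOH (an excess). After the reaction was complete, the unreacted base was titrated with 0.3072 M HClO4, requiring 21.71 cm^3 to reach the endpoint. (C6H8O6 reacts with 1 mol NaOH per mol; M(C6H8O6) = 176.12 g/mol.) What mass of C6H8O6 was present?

Total n(NaOH) added = 0.4989 x 0.04960 = 0.02475 mol.
n(HClO4) used = 0.3072 x 0.02171 = 0.006669 mol, which equals the excess n(NaOH).
So n(NaOH) consumed by the sample = 0.02475 - 0.006669 = 0.01808 mol.
n(C6H8O6) = 0.01808 / 1 = 0.01808 mol.
mass = 0.01808 mol x 176.12 g/mol = 3.18 g.

3.18 g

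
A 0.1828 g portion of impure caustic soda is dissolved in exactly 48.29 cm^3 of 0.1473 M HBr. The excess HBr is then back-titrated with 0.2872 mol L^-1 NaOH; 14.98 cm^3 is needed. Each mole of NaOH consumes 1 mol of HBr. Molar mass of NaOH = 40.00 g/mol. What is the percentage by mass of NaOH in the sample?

61.5%

Total n(HBr) added = 0.1473 x 0.04829 = 0.007113 mol.
n(NaOH) used = 0.2872 x 0.01498 = 0.004302 mol, which equals the excess n(HBr).
So n(HBr) consumed by the sample = 0.007113 - 0.004302 = 0.002811 mol.
n(NaOH) = 0.002811 / 1 = 0.002811 mol.
mass NaOH = 0.002811 x 40.00 = 0.1124 g, so %NaOH = 0.1124/0.1828 x 100 = 61.5%.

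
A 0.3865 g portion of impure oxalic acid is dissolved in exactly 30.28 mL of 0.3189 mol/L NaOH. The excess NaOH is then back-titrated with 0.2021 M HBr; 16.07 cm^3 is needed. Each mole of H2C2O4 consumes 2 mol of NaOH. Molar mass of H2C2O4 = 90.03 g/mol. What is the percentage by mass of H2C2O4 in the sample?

Total n(NaOH) added = 0.3189 x 0.03028 = 0.009656 mol.
n(HBr) used = 0.2021 x 0.01607 = 0.003248 mol, which equals the excess n(NaOH).
So n(NaOH) consumed by the sample = 0.009656 - 0.003248 = 0.006409 mol.
n(H2C2O4) = 0.006409 / 2 = 0.003204 mol.
mass H2C2O4 = 0.003204 x 90.03 = 0.2885 g, so %H2C2O4 = 0.2885/0.3865 x 100 = 74.6%.

74.6%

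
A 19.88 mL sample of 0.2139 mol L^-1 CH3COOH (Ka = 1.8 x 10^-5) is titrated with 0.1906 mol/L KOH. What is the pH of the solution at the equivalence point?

8.87

n(CH3COOH) = 0.2139 x 0.01988 = 0.004252 mol; V(KOH) at equivalence = 0.004252/0.1906 = 0.02231 L.
At equivalence all the acid is converted to CH3COO-; total volume = 0.01988 + 0.02231 = 0.04219 L, so [CH3COO-] = 0.004252/0.04219 = 0.1008 M.
Kb = Kw/Ka = 1.0e-14 / 1.8 x 10^-5 = 5.56e-10.
[OH^-] = sqrt(Kb x [CH3COO-]) = sqrt(5.56e-10 x 0.1008) = 7.48e-6 M.
pOH = 5.13, so pH = 14.00 - 5.13 = 8.87.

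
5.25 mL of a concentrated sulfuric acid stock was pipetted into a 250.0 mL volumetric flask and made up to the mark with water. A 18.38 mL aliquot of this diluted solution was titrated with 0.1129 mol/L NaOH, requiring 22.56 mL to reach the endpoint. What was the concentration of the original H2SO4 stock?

n(NaOH) = 0.1129 x 0.02256 = 0.002547 mol.
n(H2SO4) in the aliquot = 0.002547 x 1/2 = 0.001274 mol.
[diluted H2SO4] = 0.001274 / 0.01838 = 0.06929 M.
Dilution factor = 250.0/5.250 = 47.62, so [stock] = 0.06929 x 47.62 = 3.30 M.

3.30 M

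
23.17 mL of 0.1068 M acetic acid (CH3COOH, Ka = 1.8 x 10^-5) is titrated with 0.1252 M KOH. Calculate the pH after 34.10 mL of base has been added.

n(acid) = 0.1068 x 0.02317 = 0.002475 mol; n(KOH) added = 0.1252 x 0.03410 = 0.004269 mol.
Base is in excess by 0.004269 - 0.002475 = 0.001795 mol in a total volume of 0.05727 L.
[OH^-] = 0.001795/0.05727 = 0.03134 M, so pOH = 1.50 and pH = 14.00 - 1.50 = 12.50.

12.50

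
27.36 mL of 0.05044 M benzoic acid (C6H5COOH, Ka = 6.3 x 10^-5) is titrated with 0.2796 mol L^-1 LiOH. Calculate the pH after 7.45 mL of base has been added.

12.31

n(acid) = 0.05044 x 0.02736 = 0.001380 mol; n(LiOH) added = 0.2796 x 0.007450 = 0.002083 mol.
Base is in excess by 0.002083 - 0.001380 = 0.0007030 mol in a total volume of 0.03481 L.
[OH^-] = 0.0007030/0.03481 = 0.02019 M, so pOH = 1.69 and pH = 14.00 - 1.69 = 12.31.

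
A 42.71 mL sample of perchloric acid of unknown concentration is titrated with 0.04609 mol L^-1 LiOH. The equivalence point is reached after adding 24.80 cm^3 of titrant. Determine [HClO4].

0.0268 M

n(LiOH) delivered = 0.04609 x 0.02480 = 0.001143 mol.
For a 1:1 reaction, n(HClO4) = 0.001143 mol.
[HClO4] = 0.001143 mol / 0.04271 L = 0.0268 M.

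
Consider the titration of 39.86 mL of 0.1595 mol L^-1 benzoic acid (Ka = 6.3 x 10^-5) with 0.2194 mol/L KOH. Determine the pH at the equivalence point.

8.58

n(C6H5COOH) = 0.1595 x 0.03986 = 0.006358 mol; V(KOH) at equivalence = 0.006358/0.2194 = 0.02898 L.
At equivalence all the acid is converted to C6H5COO-; total volume = 0.03986 + 0.02898 = 0.06884 L, so [C6H5COO-] = 0.006358/0.06884 = 0.09236 M.
Kb = Kw/Ka = 1.0e-14 / 6.3 x 10^-5 = 1.59e-10.
[OH^-] = sqrt(Kb x [C6H5COO-]) = sqrt(1.59e-10 x 0.09236) = 3.83e-6 M.
pOH = 5.42, so pH = 14.00 - 5.42 = 8.58.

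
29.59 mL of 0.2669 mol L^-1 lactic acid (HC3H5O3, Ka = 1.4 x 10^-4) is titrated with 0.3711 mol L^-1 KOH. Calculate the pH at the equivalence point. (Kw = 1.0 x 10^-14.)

8.52

n(HC3H5O3) = 0.2669 x 0.02959 = 0.007898 mol; V(KOH) at equivalence = 0.007898/0.3711 = 0.02128 L.
At equivalence all the acid is converted to C3H5O3-; total volume = 0.02959 + 0.02128 = 0.05087 L, so [C3H5O3-] = 0.007898/0.05087 = 0.1552 M.
Kb = Kw/Ka = 1.0e-14 / 1.4 x 10^-4 = 7.14e-11.
[OH^-] = sqrt(Kb x [C3H5O3-]) = sqrt(7.14e-11 x 0.1552) = 3.33e-6 M.
pOH = 5.48, so pH = 14.00 - 5.48 = 8.52.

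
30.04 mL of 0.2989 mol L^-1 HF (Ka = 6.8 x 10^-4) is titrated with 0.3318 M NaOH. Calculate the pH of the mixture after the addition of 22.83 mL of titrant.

3.90

Initial n(HF) = 0.2989 x 0.03004 = 0.008979 mol.
n(NaOH) added = 0.3318 x 0.02283 = 0.007575 mol, converting that many moles of HF to F-.
Remaining n(HF) = 0.001404 mol; n(F-) = 0.007575 mol.
By Henderson-Hasselbalch, pH = pKa + log([A^-]/[HA]) = 3.17 + log(0.007575/0.001404) = 3.17 + (+0.73) = 3.90.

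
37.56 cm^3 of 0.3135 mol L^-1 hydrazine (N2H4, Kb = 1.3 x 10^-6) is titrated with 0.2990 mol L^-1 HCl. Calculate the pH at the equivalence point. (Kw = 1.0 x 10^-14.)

4.46

n(N2H4) = 0.3135 x 0.03756 = 0.01178 mol; V(HCl) at equivalence = 0.01178/0.2990 = 0.03938 L.
At equivalence the base is fully converted to N2H5+; total volume = 0.07694 L, so [N2H5+] = 0.01178/0.07694 = 0.1530 M.
Ka(N2H5+) = Kw/Kb = 1.0e-14 / 1.3 x 10^-6 = 7.69e-9.
[H^+] = sqrt(Ka x [N2H5+]) = sqrt(7.69e-9 x 0.1530) = 3.43e-5 M.
pH = -log(3.43e-5) = 4.46.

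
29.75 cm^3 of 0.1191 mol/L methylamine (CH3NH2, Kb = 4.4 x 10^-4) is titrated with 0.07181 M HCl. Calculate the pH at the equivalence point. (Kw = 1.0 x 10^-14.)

n(CH3NH2) = 0.1191 x 0.02975 = 0.003543 mol; V(HCl) at equivalence = 0.003543/0.07181 = 0.04934 L.
At equivalence the base is fully converted to CH3NH3+; total volume = 0.07909 L, so [CH3NH3+] = 0.003543/0.07909 = 0.04480 M.
Ka(CH3NH3+) = Kw/Kb = 1.0e-14 / 4.4 x 10^-4 = 2.27e-11.
[H^+] = sqrt(Ka x [CH3NH3+]) = sqrt(2.27e-11 x 0.04480) = 1.01e-6 M.
pH = -log(1.01e-6) = 6.00.

6.00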